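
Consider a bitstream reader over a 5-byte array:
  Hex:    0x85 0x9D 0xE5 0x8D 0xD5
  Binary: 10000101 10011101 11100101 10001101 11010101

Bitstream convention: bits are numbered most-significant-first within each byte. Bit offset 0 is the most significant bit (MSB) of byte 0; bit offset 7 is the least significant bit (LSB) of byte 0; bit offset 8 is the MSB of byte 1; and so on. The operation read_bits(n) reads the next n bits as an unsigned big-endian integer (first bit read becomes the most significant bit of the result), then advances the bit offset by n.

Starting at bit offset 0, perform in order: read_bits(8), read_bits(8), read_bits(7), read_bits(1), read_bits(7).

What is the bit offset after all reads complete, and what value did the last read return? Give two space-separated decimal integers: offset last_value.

Read 1: bits[0:8] width=8 -> value=133 (bin 10000101); offset now 8 = byte 1 bit 0; 32 bits remain
Read 2: bits[8:16] width=8 -> value=157 (bin 10011101); offset now 16 = byte 2 bit 0; 24 bits remain
Read 3: bits[16:23] width=7 -> value=114 (bin 1110010); offset now 23 = byte 2 bit 7; 17 bits remain
Read 4: bits[23:24] width=1 -> value=1 (bin 1); offset now 24 = byte 3 bit 0; 16 bits remain
Read 5: bits[24:31] width=7 -> value=70 (bin 1000110); offset now 31 = byte 3 bit 7; 9 bits remain

Answer: 31 70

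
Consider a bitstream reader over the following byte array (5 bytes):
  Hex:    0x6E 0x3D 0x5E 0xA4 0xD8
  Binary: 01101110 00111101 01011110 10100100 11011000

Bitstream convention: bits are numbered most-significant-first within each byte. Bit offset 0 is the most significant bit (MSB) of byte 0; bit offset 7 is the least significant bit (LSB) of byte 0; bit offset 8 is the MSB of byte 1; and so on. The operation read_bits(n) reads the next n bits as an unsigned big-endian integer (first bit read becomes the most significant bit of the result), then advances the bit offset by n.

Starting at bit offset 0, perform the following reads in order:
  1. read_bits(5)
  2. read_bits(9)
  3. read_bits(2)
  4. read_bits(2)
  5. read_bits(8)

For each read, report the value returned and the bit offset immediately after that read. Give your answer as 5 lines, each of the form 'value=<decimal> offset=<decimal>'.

Read 1: bits[0:5] width=5 -> value=13 (bin 01101); offset now 5 = byte 0 bit 5; 35 bits remain
Read 2: bits[5:14] width=9 -> value=399 (bin 110001111); offset now 14 = byte 1 bit 6; 26 bits remain
Read 3: bits[14:16] width=2 -> value=1 (bin 01); offset now 16 = byte 2 bit 0; 24 bits remain
Read 4: bits[16:18] width=2 -> value=1 (bin 01); offset now 18 = byte 2 bit 2; 22 bits remain
Read 5: bits[18:26] width=8 -> value=122 (bin 01111010); offset now 26 = byte 3 bit 2; 14 bits remain

Answer: value=13 offset=5
value=399 offset=14
value=1 offset=16
value=1 offset=18
value=122 offset=26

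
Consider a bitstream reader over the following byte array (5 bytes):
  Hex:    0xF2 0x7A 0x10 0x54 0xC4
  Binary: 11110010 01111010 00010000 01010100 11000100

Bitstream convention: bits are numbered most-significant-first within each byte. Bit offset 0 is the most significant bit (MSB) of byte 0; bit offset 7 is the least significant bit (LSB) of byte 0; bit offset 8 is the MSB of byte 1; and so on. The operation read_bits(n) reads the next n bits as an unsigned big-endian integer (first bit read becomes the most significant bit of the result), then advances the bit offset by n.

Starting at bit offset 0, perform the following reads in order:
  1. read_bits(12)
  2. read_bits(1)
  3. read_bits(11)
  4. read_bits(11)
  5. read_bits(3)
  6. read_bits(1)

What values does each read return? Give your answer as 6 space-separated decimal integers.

Read 1: bits[0:12] width=12 -> value=3879 (bin 111100100111); offset now 12 = byte 1 bit 4; 28 bits remain
Read 2: bits[12:13] width=1 -> value=1 (bin 1); offset now 13 = byte 1 bit 5; 27 bits remain
Read 3: bits[13:24] width=11 -> value=528 (bin 01000010000); offset now 24 = byte 3 bit 0; 16 bits remain
Read 4: bits[24:35] width=11 -> value=678 (bin 01010100110); offset now 35 = byte 4 bit 3; 5 bits remain
Read 5: bits[35:38] width=3 -> value=1 (bin 001); offset now 38 = byte 4 bit 6; 2 bits remain
Read 6: bits[38:39] width=1 -> value=0 (bin 0); offset now 39 = byte 4 bit 7; 1 bits remain

Answer: 3879 1 528 678 1 0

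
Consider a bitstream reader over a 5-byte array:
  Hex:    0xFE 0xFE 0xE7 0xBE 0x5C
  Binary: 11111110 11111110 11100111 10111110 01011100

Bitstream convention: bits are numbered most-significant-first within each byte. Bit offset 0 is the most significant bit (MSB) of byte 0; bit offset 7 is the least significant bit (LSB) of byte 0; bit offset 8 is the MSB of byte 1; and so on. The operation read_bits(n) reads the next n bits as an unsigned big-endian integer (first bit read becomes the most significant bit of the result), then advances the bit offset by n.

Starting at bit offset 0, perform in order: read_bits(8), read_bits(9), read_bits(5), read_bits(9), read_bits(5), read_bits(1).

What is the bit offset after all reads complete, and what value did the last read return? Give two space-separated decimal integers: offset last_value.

Read 1: bits[0:8] width=8 -> value=254 (bin 11111110); offset now 8 = byte 1 bit 0; 32 bits remain
Read 2: bits[8:17] width=9 -> value=509 (bin 111111101); offset now 17 = byte 2 bit 1; 23 bits remain
Read 3: bits[17:22] width=5 -> value=25 (bin 11001); offset now 22 = byte 2 bit 6; 18 bits remain
Read 4: bits[22:31] width=9 -> value=479 (bin 111011111); offset now 31 = byte 3 bit 7; 9 bits remain
Read 5: bits[31:36] width=5 -> value=5 (bin 00101); offset now 36 = byte 4 bit 4; 4 bits remain
Read 6: bits[36:37] width=1 -> value=1 (bin 1); offset now 37 = byte 4 bit 5; 3 bits remain

Answer: 37 1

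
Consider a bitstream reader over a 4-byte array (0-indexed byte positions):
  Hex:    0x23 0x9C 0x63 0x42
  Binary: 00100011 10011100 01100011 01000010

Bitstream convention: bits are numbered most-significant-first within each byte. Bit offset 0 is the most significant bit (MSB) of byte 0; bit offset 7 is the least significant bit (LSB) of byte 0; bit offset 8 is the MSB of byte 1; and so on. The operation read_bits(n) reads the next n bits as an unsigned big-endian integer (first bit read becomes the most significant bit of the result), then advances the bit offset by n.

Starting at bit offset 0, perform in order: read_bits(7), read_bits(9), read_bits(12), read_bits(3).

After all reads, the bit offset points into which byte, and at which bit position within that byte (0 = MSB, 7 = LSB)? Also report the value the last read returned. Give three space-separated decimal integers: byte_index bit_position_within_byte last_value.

Answer: 3 7 1

Derivation:
Read 1: bits[0:7] width=7 -> value=17 (bin 0010001); offset now 7 = byte 0 bit 7; 25 bits remain
Read 2: bits[7:16] width=9 -> value=412 (bin 110011100); offset now 16 = byte 2 bit 0; 16 bits remain
Read 3: bits[16:28] width=12 -> value=1588 (bin 011000110100); offset now 28 = byte 3 bit 4; 4 bits remain
Read 4: bits[28:31] width=3 -> value=1 (bin 001); offset now 31 = byte 3 bit 7; 1 bits remain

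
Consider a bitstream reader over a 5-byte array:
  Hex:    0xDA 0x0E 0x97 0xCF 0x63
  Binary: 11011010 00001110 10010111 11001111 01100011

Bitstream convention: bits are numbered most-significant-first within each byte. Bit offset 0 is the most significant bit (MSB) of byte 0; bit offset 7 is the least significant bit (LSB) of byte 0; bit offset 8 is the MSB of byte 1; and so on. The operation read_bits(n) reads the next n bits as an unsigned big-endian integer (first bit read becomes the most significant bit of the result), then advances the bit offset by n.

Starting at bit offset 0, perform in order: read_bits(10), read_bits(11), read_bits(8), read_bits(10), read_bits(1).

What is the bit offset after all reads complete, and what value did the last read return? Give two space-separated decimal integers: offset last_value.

Answer: 40 1

Derivation:
Read 1: bits[0:10] width=10 -> value=872 (bin 1101101000); offset now 10 = byte 1 bit 2; 30 bits remain
Read 2: bits[10:21] width=11 -> value=466 (bin 00111010010); offset now 21 = byte 2 bit 5; 19 bits remain
Read 3: bits[21:29] width=8 -> value=249 (bin 11111001); offset now 29 = byte 3 bit 5; 11 bits remain
Read 4: bits[29:39] width=10 -> value=945 (bin 1110110001); offset now 39 = byte 4 bit 7; 1 bits remain
Read 5: bits[39:40] width=1 -> value=1 (bin 1); offset now 40 = byte 5 bit 0; 0 bits remain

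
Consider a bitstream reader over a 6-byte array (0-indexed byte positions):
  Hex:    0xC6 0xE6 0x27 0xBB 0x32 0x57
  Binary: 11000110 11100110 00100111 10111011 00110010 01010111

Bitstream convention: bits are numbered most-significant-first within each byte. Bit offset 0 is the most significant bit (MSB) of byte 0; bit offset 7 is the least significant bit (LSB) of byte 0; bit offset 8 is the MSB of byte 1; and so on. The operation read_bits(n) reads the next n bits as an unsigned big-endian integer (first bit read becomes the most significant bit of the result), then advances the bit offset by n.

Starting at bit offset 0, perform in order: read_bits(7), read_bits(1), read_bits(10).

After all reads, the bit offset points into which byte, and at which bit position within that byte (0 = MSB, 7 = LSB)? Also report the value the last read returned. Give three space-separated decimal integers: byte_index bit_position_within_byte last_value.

Read 1: bits[0:7] width=7 -> value=99 (bin 1100011); offset now 7 = byte 0 bit 7; 41 bits remain
Read 2: bits[7:8] width=1 -> value=0 (bin 0); offset now 8 = byte 1 bit 0; 40 bits remain
Read 3: bits[8:18] width=10 -> value=920 (bin 1110011000); offset now 18 = byte 2 bit 2; 30 bits remain

Answer: 2 2 920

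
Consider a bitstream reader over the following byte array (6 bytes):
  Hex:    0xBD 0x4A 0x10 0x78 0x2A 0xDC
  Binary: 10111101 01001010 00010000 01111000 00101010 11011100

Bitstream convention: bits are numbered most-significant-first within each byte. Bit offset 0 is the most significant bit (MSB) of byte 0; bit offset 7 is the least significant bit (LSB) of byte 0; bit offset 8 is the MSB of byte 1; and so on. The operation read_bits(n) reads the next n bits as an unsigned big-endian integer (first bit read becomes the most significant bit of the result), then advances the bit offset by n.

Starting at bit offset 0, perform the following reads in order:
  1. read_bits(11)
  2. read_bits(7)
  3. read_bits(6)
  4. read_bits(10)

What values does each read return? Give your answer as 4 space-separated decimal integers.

Answer: 1514 40 16 480

Derivation:
Read 1: bits[0:11] width=11 -> value=1514 (bin 10111101010); offset now 11 = byte 1 bit 3; 37 bits remain
Read 2: bits[11:18] width=7 -> value=40 (bin 0101000); offset now 18 = byte 2 bit 2; 30 bits remain
Read 3: bits[18:24] width=6 -> value=16 (bin 010000); offset now 24 = byte 3 bit 0; 24 bits remain
Read 4: bits[24:34] width=10 -> value=480 (bin 0111100000); offset now 34 = byte 4 bit 2; 14 bits remain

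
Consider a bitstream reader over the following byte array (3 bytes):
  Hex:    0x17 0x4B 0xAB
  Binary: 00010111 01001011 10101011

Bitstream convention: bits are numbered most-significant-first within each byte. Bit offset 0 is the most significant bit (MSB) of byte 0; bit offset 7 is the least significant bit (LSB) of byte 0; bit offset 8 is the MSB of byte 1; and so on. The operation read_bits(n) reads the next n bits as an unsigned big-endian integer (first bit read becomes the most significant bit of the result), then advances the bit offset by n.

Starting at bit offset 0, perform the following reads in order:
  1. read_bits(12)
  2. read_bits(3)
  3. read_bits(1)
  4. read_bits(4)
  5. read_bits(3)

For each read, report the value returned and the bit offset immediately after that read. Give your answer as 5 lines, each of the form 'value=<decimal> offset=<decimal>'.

Answer: value=372 offset=12
value=5 offset=15
value=1 offset=16
value=10 offset=20
value=5 offset=23

Derivation:
Read 1: bits[0:12] width=12 -> value=372 (bin 000101110100); offset now 12 = byte 1 bit 4; 12 bits remain
Read 2: bits[12:15] width=3 -> value=5 (bin 101); offset now 15 = byte 1 bit 7; 9 bits remain
Read 3: bits[15:16] width=1 -> value=1 (bin 1); offset now 16 = byte 2 bit 0; 8 bits remain
Read 4: bits[16:20] width=4 -> value=10 (bin 1010); offset now 20 = byte 2 bit 4; 4 bits remain
Read 5: bits[20:23] width=3 -> value=5 (bin 101); offset now 23 = byte 2 bit 7; 1 bits remain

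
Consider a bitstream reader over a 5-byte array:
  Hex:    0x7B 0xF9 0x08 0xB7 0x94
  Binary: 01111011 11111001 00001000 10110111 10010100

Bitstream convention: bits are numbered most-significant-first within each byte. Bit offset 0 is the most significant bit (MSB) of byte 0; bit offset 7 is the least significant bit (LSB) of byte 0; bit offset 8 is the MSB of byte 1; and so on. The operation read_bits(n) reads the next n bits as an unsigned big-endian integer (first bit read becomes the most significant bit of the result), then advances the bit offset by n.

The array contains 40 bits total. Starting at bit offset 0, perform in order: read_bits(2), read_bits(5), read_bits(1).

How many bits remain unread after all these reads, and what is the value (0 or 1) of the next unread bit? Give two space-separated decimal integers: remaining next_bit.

Answer: 32 1

Derivation:
Read 1: bits[0:2] width=2 -> value=1 (bin 01); offset now 2 = byte 0 bit 2; 38 bits remain
Read 2: bits[2:7] width=5 -> value=29 (bin 11101); offset now 7 = byte 0 bit 7; 33 bits remain
Read 3: bits[7:8] width=1 -> value=1 (bin 1); offset now 8 = byte 1 bit 0; 32 bits remain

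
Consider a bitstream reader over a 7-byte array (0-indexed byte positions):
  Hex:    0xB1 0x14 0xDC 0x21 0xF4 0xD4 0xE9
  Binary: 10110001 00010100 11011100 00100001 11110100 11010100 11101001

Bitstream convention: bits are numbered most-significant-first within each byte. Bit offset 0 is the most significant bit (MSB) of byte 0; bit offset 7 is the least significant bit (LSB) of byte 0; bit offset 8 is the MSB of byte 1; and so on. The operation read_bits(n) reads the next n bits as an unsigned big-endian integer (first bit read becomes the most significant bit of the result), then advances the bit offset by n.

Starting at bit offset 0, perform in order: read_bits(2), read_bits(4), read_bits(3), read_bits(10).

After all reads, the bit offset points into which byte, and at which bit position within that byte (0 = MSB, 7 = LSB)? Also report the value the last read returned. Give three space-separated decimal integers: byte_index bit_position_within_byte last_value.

Answer: 2 3 166

Derivation:
Read 1: bits[0:2] width=2 -> value=2 (bin 10); offset now 2 = byte 0 bit 2; 54 bits remain
Read 2: bits[2:6] width=4 -> value=12 (bin 1100); offset now 6 = byte 0 bit 6; 50 bits remain
Read 3: bits[6:9] width=3 -> value=2 (bin 010); offset now 9 = byte 1 bit 1; 47 bits remain
Read 4: bits[9:19] width=10 -> value=166 (bin 0010100110); offset now 19 = byte 2 bit 3; 37 bits remain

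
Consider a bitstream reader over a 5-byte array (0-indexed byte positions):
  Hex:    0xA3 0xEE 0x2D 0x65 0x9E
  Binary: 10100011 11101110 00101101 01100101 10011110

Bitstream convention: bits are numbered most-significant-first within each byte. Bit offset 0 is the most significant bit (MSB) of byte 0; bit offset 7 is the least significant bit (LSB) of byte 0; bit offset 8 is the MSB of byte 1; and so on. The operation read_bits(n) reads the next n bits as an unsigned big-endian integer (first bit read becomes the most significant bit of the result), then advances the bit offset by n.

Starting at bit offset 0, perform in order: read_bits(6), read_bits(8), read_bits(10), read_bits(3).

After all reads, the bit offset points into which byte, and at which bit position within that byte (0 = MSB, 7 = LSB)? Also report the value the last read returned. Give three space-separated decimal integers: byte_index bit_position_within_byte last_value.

Answer: 3 3 3

Derivation:
Read 1: bits[0:6] width=6 -> value=40 (bin 101000); offset now 6 = byte 0 bit 6; 34 bits remain
Read 2: bits[6:14] width=8 -> value=251 (bin 11111011); offset now 14 = byte 1 bit 6; 26 bits remain
Read 3: bits[14:24] width=10 -> value=557 (bin 1000101101); offset now 24 = byte 3 bit 0; 16 bits remain
Read 4: bits[24:27] width=3 -> value=3 (bin 011); offset now 27 = byte 3 bit 3; 13 bits remain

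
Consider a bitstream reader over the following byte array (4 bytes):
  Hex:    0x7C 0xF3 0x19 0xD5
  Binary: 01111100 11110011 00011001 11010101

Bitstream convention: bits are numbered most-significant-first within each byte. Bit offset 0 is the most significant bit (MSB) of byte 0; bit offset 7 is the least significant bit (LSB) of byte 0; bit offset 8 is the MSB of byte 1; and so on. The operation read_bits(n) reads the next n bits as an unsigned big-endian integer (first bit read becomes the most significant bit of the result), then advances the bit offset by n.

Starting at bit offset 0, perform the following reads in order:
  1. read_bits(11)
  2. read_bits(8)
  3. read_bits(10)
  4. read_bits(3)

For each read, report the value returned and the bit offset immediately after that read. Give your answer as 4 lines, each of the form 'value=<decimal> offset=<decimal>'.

Answer: value=999 offset=11
value=152 offset=19
value=826 offset=29
value=5 offset=32

Derivation:
Read 1: bits[0:11] width=11 -> value=999 (bin 01111100111); offset now 11 = byte 1 bit 3; 21 bits remain
Read 2: bits[11:19] width=8 -> value=152 (bin 10011000); offset now 19 = byte 2 bit 3; 13 bits remain
Read 3: bits[19:29] width=10 -> value=826 (bin 1100111010); offset now 29 = byte 3 bit 5; 3 bits remain
Read 4: bits[29:32] width=3 -> value=5 (bin 101); offset now 32 = byte 4 bit 0; 0 bits remain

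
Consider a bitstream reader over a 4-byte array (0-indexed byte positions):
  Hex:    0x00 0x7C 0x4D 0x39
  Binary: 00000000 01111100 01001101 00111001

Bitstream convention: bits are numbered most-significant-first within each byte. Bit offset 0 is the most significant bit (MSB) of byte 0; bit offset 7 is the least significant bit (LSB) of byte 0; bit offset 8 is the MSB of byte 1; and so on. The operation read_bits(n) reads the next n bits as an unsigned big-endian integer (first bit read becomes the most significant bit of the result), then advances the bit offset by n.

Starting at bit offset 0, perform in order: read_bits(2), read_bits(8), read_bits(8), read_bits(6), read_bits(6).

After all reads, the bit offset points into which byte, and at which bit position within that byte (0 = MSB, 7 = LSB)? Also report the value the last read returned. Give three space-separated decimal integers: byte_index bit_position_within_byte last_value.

Answer: 3 6 14

Derivation:
Read 1: bits[0:2] width=2 -> value=0 (bin 00); offset now 2 = byte 0 bit 2; 30 bits remain
Read 2: bits[2:10] width=8 -> value=1 (bin 00000001); offset now 10 = byte 1 bit 2; 22 bits remain
Read 3: bits[10:18] width=8 -> value=241 (bin 11110001); offset now 18 = byte 2 bit 2; 14 bits remain
Read 4: bits[18:24] width=6 -> value=13 (bin 001101); offset now 24 = byte 3 bit 0; 8 bits remain
Read 5: bits[24:30] width=6 -> value=14 (bin 001110); offset now 30 = byte 3 bit 6; 2 bits remain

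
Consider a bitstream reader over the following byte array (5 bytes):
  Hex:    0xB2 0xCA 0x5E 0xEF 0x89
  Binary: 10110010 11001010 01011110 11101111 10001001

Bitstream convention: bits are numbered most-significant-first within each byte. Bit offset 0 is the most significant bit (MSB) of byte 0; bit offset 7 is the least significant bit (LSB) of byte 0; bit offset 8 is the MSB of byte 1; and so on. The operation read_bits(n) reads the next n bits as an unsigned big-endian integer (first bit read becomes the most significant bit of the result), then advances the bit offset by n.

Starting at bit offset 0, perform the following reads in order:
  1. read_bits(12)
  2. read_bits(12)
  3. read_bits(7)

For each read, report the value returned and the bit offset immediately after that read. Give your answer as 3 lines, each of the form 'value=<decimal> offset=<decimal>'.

Answer: value=2860 offset=12
value=2654 offset=24
value=119 offset=31

Derivation:
Read 1: bits[0:12] width=12 -> value=2860 (bin 101100101100); offset now 12 = byte 1 bit 4; 28 bits remain
Read 2: bits[12:24] width=12 -> value=2654 (bin 101001011110); offset now 24 = byte 3 bit 0; 16 bits remain
Read 3: bits[24:31] width=7 -> value=119 (bin 1110111); offset now 31 = byte 3 bit 7; 9 bits remain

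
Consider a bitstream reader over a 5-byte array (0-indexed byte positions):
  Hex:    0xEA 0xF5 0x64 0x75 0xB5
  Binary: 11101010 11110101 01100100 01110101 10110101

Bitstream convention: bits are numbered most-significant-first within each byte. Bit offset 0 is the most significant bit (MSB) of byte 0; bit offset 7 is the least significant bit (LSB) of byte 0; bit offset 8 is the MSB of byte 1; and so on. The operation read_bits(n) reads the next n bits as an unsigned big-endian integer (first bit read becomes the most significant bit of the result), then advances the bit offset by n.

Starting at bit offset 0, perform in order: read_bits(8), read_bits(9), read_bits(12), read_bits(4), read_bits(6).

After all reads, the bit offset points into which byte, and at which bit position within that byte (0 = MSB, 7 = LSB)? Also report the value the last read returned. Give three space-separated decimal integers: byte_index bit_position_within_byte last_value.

Read 1: bits[0:8] width=8 -> value=234 (bin 11101010); offset now 8 = byte 1 bit 0; 32 bits remain
Read 2: bits[8:17] width=9 -> value=490 (bin 111101010); offset now 17 = byte 2 bit 1; 23 bits remain
Read 3: bits[17:29] width=12 -> value=3214 (bin 110010001110); offset now 29 = byte 3 bit 5; 11 bits remain
Read 4: bits[29:33] width=4 -> value=11 (bin 1011); offset now 33 = byte 4 bit 1; 7 bits remain
Read 5: bits[33:39] width=6 -> value=26 (bin 011010); offset now 39 = byte 4 bit 7; 1 bits remain

Answer: 4 7 26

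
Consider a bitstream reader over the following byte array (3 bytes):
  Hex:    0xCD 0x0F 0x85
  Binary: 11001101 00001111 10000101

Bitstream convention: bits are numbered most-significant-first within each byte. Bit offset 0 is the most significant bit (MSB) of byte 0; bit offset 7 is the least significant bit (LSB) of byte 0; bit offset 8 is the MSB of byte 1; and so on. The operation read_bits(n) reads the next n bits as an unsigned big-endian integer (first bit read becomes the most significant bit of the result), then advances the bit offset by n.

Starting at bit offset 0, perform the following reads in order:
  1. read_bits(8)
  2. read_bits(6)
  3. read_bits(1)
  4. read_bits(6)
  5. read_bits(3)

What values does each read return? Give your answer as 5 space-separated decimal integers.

Answer: 205 3 1 48 5

Derivation:
Read 1: bits[0:8] width=8 -> value=205 (bin 11001101); offset now 8 = byte 1 bit 0; 16 bits remain
Read 2: bits[8:14] width=6 -> value=3 (bin 000011); offset now 14 = byte 1 bit 6; 10 bits remain
Read 3: bits[14:15] width=1 -> value=1 (bin 1); offset now 15 = byte 1 bit 7; 9 bits remain
Read 4: bits[15:21] width=6 -> value=48 (bin 110000); offset now 21 = byte 2 bit 5; 3 bits remain
Read 5: bits[21:24] width=3 -> value=5 (bin 101); offset now 24 = byte 3 bit 0; 0 bits remain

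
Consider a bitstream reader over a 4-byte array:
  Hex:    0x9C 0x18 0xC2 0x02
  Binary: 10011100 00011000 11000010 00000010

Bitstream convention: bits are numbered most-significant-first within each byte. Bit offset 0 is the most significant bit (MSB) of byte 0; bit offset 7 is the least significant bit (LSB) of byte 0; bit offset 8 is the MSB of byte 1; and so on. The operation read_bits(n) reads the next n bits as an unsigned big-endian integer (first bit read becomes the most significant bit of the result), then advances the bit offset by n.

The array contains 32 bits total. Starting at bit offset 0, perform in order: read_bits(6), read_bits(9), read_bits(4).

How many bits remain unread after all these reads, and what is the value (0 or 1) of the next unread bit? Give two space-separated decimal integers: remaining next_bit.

Read 1: bits[0:6] width=6 -> value=39 (bin 100111); offset now 6 = byte 0 bit 6; 26 bits remain
Read 2: bits[6:15] width=9 -> value=12 (bin 000001100); offset now 15 = byte 1 bit 7; 17 bits remain
Read 3: bits[15:19] width=4 -> value=6 (bin 0110); offset now 19 = byte 2 bit 3; 13 bits remain

Answer: 13 0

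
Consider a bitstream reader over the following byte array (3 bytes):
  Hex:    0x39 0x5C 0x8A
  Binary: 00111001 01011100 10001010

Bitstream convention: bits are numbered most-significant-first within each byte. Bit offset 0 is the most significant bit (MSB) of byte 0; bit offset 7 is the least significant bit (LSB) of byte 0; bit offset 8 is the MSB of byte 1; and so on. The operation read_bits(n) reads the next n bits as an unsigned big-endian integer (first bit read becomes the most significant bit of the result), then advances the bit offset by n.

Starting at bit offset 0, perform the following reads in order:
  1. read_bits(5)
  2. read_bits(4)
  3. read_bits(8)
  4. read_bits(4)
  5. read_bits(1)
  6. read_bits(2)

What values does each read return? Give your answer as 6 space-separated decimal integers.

Answer: 7 2 185 1 0 2

Derivation:
Read 1: bits[0:5] width=5 -> value=7 (bin 00111); offset now 5 = byte 0 bit 5; 19 bits remain
Read 2: bits[5:9] width=4 -> value=2 (bin 0010); offset now 9 = byte 1 bit 1; 15 bits remain
Read 3: bits[9:17] width=8 -> value=185 (bin 10111001); offset now 17 = byte 2 bit 1; 7 bits remain
Read 4: bits[17:21] width=4 -> value=1 (bin 0001); offset now 21 = byte 2 bit 5; 3 bits remain
Read 5: bits[21:22] width=1 -> value=0 (bin 0); offset now 22 = byte 2 bit 6; 2 bits remain
Read 6: bits[22:24] width=2 -> value=2 (bin 10); offset now 24 = byte 3 bit 0; 0 bits remain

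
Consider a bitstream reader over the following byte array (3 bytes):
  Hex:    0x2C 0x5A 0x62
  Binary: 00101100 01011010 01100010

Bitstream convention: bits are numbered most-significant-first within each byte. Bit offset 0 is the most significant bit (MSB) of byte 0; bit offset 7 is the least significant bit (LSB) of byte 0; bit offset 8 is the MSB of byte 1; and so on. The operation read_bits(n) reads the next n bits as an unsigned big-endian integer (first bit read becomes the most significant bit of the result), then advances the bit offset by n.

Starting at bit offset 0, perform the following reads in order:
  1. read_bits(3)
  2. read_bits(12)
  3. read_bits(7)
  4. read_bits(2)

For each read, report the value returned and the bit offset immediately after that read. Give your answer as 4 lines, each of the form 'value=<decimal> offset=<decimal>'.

Answer: value=1 offset=3
value=1581 offset=15
value=24 offset=22
value=2 offset=24

Derivation:
Read 1: bits[0:3] width=3 -> value=1 (bin 001); offset now 3 = byte 0 bit 3; 21 bits remain
Read 2: bits[3:15] width=12 -> value=1581 (bin 011000101101); offset now 15 = byte 1 bit 7; 9 bits remain
Read 3: bits[15:22] width=7 -> value=24 (bin 0011000); offset now 22 = byte 2 bit 6; 2 bits remain
Read 4: bits[22:24] width=2 -> value=2 (bin 10); offset now 24 = byte 3 bit 0; 0 bits remain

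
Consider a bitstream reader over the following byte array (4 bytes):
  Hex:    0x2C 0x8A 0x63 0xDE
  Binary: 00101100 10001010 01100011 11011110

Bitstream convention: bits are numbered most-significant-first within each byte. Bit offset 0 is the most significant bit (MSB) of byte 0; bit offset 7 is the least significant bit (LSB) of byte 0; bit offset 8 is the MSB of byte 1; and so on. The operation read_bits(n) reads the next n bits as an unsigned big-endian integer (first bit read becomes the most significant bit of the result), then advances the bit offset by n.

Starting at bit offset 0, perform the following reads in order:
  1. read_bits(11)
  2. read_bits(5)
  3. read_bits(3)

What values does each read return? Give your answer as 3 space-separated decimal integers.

Read 1: bits[0:11] width=11 -> value=356 (bin 00101100100); offset now 11 = byte 1 bit 3; 21 bits remain
Read 2: bits[11:16] width=5 -> value=10 (bin 01010); offset now 16 = byte 2 bit 0; 16 bits remain
Read 3: bits[16:19] width=3 -> value=3 (bin 011); offset now 19 = byte 2 bit 3; 13 bits remain

Answer: 356 10 3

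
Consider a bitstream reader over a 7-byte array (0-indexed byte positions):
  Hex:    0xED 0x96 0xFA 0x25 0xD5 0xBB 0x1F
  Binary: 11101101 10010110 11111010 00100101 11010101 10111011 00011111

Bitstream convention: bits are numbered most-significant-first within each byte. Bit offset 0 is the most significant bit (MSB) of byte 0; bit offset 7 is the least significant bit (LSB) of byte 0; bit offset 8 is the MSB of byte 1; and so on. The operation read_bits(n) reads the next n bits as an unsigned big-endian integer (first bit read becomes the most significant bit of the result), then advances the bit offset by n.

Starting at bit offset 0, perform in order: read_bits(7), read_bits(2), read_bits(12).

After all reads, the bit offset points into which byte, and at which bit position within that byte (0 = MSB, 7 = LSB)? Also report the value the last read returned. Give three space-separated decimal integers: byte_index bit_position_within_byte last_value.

Answer: 2 5 735

Derivation:
Read 1: bits[0:7] width=7 -> value=118 (bin 1110110); offset now 7 = byte 0 bit 7; 49 bits remain
Read 2: bits[7:9] width=2 -> value=3 (bin 11); offset now 9 = byte 1 bit 1; 47 bits remain
Read 3: bits[9:21] width=12 -> value=735 (bin 001011011111); offset now 21 = byte 2 bit 5; 35 bits remain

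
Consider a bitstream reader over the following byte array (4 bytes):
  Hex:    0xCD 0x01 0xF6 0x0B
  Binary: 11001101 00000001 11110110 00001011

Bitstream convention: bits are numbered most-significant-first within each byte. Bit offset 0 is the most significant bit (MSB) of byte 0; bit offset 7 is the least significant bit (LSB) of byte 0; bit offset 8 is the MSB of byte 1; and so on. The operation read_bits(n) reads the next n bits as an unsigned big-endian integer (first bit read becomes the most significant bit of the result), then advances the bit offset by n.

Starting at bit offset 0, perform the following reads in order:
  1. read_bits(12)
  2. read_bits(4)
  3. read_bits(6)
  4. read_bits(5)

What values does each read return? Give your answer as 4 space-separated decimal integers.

Answer: 3280 1 61 16

Derivation:
Read 1: bits[0:12] width=12 -> value=3280 (bin 110011010000); offset now 12 = byte 1 bit 4; 20 bits remain
Read 2: bits[12:16] width=4 -> value=1 (bin 0001); offset now 16 = byte 2 bit 0; 16 bits remain
Read 3: bits[16:22] width=6 -> value=61 (bin 111101); offset now 22 = byte 2 bit 6; 10 bits remain
Read 4: bits[22:27] width=5 -> value=16 (bin 10000); offset now 27 = byte 3 bit 3; 5 bits remain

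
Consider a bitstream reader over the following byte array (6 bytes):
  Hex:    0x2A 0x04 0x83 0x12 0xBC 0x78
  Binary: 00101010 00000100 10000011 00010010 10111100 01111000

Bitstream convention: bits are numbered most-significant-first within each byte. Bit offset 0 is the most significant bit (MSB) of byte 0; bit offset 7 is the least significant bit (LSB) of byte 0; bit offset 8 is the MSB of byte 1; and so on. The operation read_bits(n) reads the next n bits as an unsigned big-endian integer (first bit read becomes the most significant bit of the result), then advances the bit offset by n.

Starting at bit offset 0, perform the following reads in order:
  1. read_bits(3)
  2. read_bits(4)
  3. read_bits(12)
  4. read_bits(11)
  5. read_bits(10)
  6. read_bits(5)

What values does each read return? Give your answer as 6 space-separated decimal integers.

Read 1: bits[0:3] width=3 -> value=1 (bin 001); offset now 3 = byte 0 bit 3; 45 bits remain
Read 2: bits[3:7] width=4 -> value=5 (bin 0101); offset now 7 = byte 0 bit 7; 41 bits remain
Read 3: bits[7:19] width=12 -> value=36 (bin 000000100100); offset now 19 = byte 2 bit 3; 29 bits remain
Read 4: bits[19:30] width=11 -> value=196 (bin 00011000100); offset now 30 = byte 3 bit 6; 18 bits remain
Read 5: bits[30:40] width=10 -> value=700 (bin 1010111100); offset now 40 = byte 5 bit 0; 8 bits remain
Read 6: bits[40:45] width=5 -> value=15 (bin 01111); offset now 45 = byte 5 bit 5; 3 bits remain

Answer: 1 5 36 196 700 15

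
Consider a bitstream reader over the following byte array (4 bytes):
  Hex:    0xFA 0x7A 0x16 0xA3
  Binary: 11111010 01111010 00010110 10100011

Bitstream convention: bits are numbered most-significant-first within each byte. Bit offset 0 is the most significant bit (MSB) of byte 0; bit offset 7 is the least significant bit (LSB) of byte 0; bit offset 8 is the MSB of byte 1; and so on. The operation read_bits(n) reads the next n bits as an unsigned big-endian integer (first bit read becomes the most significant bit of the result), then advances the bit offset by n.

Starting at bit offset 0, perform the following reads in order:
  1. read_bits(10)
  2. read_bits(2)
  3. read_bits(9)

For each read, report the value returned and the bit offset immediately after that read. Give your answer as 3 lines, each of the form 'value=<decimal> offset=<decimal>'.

Read 1: bits[0:10] width=10 -> value=1001 (bin 1111101001); offset now 10 = byte 1 bit 2; 22 bits remain
Read 2: bits[10:12] width=2 -> value=3 (bin 11); offset now 12 = byte 1 bit 4; 20 bits remain
Read 3: bits[12:21] width=9 -> value=322 (bin 101000010); offset now 21 = byte 2 bit 5; 11 bits remain

Answer: value=1001 offset=10
value=3 offset=12
value=322 offset=21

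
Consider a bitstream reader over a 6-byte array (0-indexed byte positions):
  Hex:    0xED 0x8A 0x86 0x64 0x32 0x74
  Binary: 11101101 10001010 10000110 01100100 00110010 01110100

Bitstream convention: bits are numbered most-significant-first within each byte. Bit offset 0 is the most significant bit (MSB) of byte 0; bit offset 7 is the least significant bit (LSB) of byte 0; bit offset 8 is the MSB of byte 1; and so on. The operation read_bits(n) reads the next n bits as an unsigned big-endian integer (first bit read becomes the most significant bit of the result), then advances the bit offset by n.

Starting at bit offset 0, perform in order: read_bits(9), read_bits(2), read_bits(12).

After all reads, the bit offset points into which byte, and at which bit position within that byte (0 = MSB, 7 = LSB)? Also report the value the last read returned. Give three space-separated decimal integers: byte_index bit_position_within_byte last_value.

Read 1: bits[0:9] width=9 -> value=475 (bin 111011011); offset now 9 = byte 1 bit 1; 39 bits remain
Read 2: bits[9:11] width=2 -> value=0 (bin 00); offset now 11 = byte 1 bit 3; 37 bits remain
Read 3: bits[11:23] width=12 -> value=1347 (bin 010101000011); offset now 23 = byte 2 bit 7; 25 bits remain

Answer: 2 7 1347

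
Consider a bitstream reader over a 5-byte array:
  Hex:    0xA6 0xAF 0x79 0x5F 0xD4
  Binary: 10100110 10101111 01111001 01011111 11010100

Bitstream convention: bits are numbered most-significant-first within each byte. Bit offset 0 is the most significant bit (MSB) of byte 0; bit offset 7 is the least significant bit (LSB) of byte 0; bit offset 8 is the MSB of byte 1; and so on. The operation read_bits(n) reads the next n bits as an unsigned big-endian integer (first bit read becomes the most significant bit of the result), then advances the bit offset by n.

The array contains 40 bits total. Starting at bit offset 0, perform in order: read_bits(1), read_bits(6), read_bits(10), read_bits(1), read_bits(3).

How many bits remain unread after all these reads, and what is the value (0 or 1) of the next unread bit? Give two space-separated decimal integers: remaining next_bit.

Read 1: bits[0:1] width=1 -> value=1 (bin 1); offset now 1 = byte 0 bit 1; 39 bits remain
Read 2: bits[1:7] width=6 -> value=19 (bin 010011); offset now 7 = byte 0 bit 7; 33 bits remain
Read 3: bits[7:17] width=10 -> value=350 (bin 0101011110); offset now 17 = byte 2 bit 1; 23 bits remain
Read 4: bits[17:18] width=1 -> value=1 (bin 1); offset now 18 = byte 2 bit 2; 22 bits remain
Read 5: bits[18:21] width=3 -> value=7 (bin 111); offset now 21 = byte 2 bit 5; 19 bits remain

Answer: 19 0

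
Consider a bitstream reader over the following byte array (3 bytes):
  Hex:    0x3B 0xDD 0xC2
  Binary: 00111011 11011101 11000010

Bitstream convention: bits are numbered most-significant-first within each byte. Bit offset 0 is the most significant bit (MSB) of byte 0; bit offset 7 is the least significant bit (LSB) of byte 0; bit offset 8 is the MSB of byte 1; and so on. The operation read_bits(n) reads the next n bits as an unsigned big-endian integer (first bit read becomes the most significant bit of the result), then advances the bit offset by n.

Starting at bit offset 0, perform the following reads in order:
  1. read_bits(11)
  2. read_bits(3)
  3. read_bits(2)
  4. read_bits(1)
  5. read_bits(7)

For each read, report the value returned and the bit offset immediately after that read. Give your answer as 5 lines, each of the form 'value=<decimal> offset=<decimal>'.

Answer: value=478 offset=11
value=7 offset=14
value=1 offset=16
value=1 offset=17
value=66 offset=24

Derivation:
Read 1: bits[0:11] width=11 -> value=478 (bin 00111011110); offset now 11 = byte 1 bit 3; 13 bits remain
Read 2: bits[11:14] width=3 -> value=7 (bin 111); offset now 14 = byte 1 bit 6; 10 bits remain
Read 3: bits[14:16] width=2 -> value=1 (bin 01); offset now 16 = byte 2 bit 0; 8 bits remain
Read 4: bits[16:17] width=1 -> value=1 (bin 1); offset now 17 = byte 2 bit 1; 7 bits remain
Read 5: bits[17:24] width=7 -> value=66 (bin 1000010); offset now 24 = byte 3 bit 0; 0 bits remain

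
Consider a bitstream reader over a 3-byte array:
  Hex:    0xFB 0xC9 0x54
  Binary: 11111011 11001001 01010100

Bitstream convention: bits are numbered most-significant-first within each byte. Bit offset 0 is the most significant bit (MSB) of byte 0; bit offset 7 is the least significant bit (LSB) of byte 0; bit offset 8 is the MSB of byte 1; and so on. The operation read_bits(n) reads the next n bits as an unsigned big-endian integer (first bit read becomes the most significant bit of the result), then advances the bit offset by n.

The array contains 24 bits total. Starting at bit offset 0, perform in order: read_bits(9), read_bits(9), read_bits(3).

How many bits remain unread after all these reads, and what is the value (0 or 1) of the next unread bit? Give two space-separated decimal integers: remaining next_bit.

Read 1: bits[0:9] width=9 -> value=503 (bin 111110111); offset now 9 = byte 1 bit 1; 15 bits remain
Read 2: bits[9:18] width=9 -> value=293 (bin 100100101); offset now 18 = byte 2 bit 2; 6 bits remain
Read 3: bits[18:21] width=3 -> value=2 (bin 010); offset now 21 = byte 2 bit 5; 3 bits remain

Answer: 3 1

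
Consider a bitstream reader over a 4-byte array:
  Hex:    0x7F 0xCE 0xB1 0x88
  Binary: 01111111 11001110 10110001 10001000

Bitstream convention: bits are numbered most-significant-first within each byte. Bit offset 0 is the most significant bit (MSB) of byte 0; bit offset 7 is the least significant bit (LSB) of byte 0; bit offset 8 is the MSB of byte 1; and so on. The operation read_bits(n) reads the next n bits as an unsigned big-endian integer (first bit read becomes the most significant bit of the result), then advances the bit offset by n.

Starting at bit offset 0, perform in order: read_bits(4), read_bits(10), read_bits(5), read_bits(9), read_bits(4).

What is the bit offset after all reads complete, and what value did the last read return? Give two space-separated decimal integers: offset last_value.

Answer: 32 8

Derivation:
Read 1: bits[0:4] width=4 -> value=7 (bin 0111); offset now 4 = byte 0 bit 4; 28 bits remain
Read 2: bits[4:14] width=10 -> value=1011 (bin 1111110011); offset now 14 = byte 1 bit 6; 18 bits remain
Read 3: bits[14:19] width=5 -> value=21 (bin 10101); offset now 19 = byte 2 bit 3; 13 bits remain
Read 4: bits[19:28] width=9 -> value=280 (bin 100011000); offset now 28 = byte 3 bit 4; 4 bits remain
Read 5: bits[28:32] width=4 -> value=8 (bin 1000); offset now 32 = byte 4 bit 0; 0 bits remain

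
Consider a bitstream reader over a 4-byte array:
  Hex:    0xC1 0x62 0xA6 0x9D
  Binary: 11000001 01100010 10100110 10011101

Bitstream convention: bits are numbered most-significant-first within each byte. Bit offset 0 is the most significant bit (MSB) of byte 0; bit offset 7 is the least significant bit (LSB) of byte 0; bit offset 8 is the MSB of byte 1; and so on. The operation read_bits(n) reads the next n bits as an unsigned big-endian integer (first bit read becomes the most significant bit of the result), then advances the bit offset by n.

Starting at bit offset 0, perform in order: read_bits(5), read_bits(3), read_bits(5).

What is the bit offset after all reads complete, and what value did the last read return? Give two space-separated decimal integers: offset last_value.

Read 1: bits[0:5] width=5 -> value=24 (bin 11000); offset now 5 = byte 0 bit 5; 27 bits remain
Read 2: bits[5:8] width=3 -> value=1 (bin 001); offset now 8 = byte 1 bit 0; 24 bits remain
Read 3: bits[8:13] width=5 -> value=12 (bin 01100); offset now 13 = byte 1 bit 5; 19 bits remain

Answer: 13 12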